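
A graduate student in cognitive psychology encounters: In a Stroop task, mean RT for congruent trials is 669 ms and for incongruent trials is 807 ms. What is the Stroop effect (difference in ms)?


Stroop effect = RT(incongruent) - RT(congruent)
= 807 - 669
= 138 ms


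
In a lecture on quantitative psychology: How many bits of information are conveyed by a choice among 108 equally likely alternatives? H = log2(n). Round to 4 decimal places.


H = log2(n)
H = log2(108)
= 6.7549


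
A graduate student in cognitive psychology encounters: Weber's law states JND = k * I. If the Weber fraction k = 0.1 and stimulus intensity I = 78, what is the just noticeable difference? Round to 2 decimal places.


JND = k * I
JND = 0.1 * 78
= 7.80


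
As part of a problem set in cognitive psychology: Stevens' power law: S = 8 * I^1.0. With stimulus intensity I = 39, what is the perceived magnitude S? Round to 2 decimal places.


S = 8 * 39^1.0
39^1.0 = 39.0
S = 8 * 39.0
= 312.00


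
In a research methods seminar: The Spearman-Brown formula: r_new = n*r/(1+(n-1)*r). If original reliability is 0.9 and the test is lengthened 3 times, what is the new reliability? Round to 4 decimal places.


r_new = n*r / (1 + (n-1)*r)
Numerator = 3 * 0.9 = 2.7
Denominator = 1 + 2 * 0.9 = 2.8
r_new = 2.7 / 2.8
= 0.9643


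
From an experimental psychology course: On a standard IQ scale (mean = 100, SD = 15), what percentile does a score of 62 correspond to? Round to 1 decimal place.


z = (IQ - mean) / SD
z = (62 - 100) / 15 = -2.5333
Percentile = Phi(-2.5333) * 100
Phi(-2.5333) = 0.00565
= 0.6


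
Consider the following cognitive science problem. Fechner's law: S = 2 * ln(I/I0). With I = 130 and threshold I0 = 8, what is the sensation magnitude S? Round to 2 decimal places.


S = 2 * ln(130/8)
I/I0 = 16.25
ln(16.25) = 2.7881
S = 2 * 2.7881
= 5.58


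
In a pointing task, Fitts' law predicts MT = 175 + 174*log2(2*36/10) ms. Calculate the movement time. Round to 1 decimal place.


MT = 175 + 174 * log2(2*36/10)
2D/W = 7.2
log2(7.2) = 2.848
MT = 175 + 174 * 2.848
= 670.6 ms


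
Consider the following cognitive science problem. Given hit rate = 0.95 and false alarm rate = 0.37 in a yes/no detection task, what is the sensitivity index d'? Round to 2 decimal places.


d' = z(HR) - z(FAR)
z(0.95) = 1.6449
z(0.37) = -0.3319
d' = 1.6449 - -0.3319
= 1.98


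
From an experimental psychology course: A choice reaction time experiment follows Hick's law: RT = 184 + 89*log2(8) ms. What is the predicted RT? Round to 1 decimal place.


RT = 184 + 89 * log2(8)
log2(8) = 3.0
RT = 184 + 89 * 3.0
= 184 + 267.0
= 451.0 ms


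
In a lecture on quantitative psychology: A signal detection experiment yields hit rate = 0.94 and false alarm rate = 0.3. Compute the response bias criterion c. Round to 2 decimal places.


c = -0.5 * (z(HR) + z(FAR))
z(0.94) = 1.5548
z(0.3) = -0.5244
c = -0.5 * (1.5548 + -0.5244)
= -0.5 * 1.0304
= -0.52


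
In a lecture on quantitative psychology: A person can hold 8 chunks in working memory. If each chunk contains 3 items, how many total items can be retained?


Total items = chunks * items_per_chunk
= 8 * 3
= 24


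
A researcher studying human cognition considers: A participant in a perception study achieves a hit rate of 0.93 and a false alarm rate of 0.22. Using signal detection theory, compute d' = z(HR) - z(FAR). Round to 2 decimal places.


d' = z(HR) - z(FAR)
z(0.93) = 1.4758
z(0.22) = -0.7722
d' = 1.4758 - -0.7722
= 2.25


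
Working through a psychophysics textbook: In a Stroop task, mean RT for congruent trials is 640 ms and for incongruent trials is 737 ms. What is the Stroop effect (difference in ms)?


Stroop effect = RT(incongruent) - RT(congruent)
= 737 - 640
= 97 ms


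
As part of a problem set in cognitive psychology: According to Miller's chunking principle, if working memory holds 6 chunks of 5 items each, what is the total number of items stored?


Total items = chunks * items_per_chunk
= 6 * 5
= 30


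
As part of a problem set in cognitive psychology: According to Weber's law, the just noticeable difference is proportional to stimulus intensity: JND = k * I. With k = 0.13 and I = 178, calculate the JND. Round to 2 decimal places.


JND = k * I
JND = 0.13 * 178
= 23.14


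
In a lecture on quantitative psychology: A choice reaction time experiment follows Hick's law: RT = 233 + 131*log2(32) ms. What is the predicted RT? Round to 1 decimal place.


RT = 233 + 131 * log2(32)
log2(32) = 5.0
RT = 233 + 131 * 5.0
= 233 + 655.0
= 888.0 ms


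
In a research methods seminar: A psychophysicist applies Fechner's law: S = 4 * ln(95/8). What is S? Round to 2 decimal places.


S = 4 * ln(95/8)
I/I0 = 11.875
ln(11.875) = 2.4744
S = 4 * 2.4744
= 9.90


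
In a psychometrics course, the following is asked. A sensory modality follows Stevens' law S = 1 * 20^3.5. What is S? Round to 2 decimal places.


S = 1 * 20^3.5
20^3.5 = 35777.0876
S = 1 * 35777.0876
= 35777.09


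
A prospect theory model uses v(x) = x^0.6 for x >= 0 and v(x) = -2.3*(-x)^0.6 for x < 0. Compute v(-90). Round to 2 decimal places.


Since x = -90 < 0, use v(x) = -lambda*(-x)^alpha
(-x) = 90
90^0.6 = 14.878
v(-90) = -2.3 * 14.878
= -34.22


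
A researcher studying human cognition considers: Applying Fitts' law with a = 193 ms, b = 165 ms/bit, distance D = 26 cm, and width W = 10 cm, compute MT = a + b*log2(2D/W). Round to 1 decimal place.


MT = 193 + 165 * log2(2*26/10)
2D/W = 5.2
log2(5.2) = 2.3785
MT = 193 + 165 * 2.3785
= 585.5 ms


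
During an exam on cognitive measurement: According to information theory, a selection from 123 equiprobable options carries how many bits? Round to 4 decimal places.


H = log2(n)
H = log2(123)
= 6.9425


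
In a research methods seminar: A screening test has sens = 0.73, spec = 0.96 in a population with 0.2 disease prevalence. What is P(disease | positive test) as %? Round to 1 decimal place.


PPV = (sens * prev) / (sens * prev + (1-spec) * (1-prev))
Numerator = 0.73 * 0.2 = 0.146
P(positive and no disease) = (1 - spec) * (1 - prev) = (1 - 0.96) * (1 - 0.2) = 0.032
Denominator = 0.146 + 0.032 = 0.178
PPV = 0.146 / 0.178 = 0.820225
As percentage = 82.0


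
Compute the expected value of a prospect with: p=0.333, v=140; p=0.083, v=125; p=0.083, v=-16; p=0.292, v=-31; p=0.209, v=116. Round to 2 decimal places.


EU = sum(p_i * v_i)
0.333 * 140 = 46.62
0.083 * 125 = 10.375
0.083 * -16 = -1.328
0.292 * -31 = -9.052
0.209 * 116 = 24.244
EU = 46.62 + 10.375 + -1.328 + -9.052 + 24.244
= 70.86


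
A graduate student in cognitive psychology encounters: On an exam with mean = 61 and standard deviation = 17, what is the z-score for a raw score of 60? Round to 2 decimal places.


z = (X - mu) / sigma
= (60 - 61) / 17
= -1 / 17
= -0.06


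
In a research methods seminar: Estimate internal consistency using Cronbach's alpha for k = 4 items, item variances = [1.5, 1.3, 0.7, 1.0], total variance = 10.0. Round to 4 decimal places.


alpha = (k/(k-1)) * (1 - sum(s_i^2)/s_total^2)
sum(item variances) = 4.5
k/(k-1) = 4/3 = 1.333333
1 - 4.5/10.0 = 1 - 0.45 = 0.55
alpha = 1.333333 * 0.55
= 0.7333


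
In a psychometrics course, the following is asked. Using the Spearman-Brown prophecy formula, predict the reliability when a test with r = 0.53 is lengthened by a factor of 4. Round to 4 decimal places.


r_new = n*r / (1 + (n-1)*r)
Numerator = 4 * 0.53 = 2.12
Denominator = 1 + 3 * 0.53 = 2.59
r_new = 2.12 / 2.59
= 0.8185


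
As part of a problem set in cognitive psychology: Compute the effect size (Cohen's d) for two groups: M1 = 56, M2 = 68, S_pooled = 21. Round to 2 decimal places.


Cohen's d = (M1 - M2) / S_pooled
= (56 - 68) / 21
= -12 / 21
= -0.57


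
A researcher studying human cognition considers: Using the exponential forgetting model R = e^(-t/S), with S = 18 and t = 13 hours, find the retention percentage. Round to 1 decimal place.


R = e^(-t/S)
-t/S = -13/18 = -0.722222
R = e^(-0.722222) = 0.485672
Percentage = 0.485672 * 100
= 48.6


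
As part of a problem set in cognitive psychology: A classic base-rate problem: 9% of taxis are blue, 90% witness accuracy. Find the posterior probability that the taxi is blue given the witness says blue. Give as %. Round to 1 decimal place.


P(blue | says blue) = P(says blue | blue)*P(blue) / [P(says blue | blue)*P(blue) + P(says blue | not blue)*P(not blue)]
Numerator = 0.9 * 0.09 = 0.081
False identification = 0.1 * 0.91 = 0.091
P = 0.081 / (0.081 + 0.091)
= 0.081 / 0.172
As percentage = 47.1


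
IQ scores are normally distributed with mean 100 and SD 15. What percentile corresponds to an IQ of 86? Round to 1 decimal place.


z = (IQ - mean) / SD
z = (86 - 100) / 15 = -0.9333
Percentile = Phi(-0.9333) * 100
Phi(-0.9333) = 0.175333
= 17.5


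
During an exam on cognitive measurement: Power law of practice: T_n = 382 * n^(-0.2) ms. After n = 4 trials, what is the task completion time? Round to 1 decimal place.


T_n = 382 * 4^(-0.2)
4^(-0.2) = 0.757858
T_n = 382 * 0.757858
= 289.5 ms


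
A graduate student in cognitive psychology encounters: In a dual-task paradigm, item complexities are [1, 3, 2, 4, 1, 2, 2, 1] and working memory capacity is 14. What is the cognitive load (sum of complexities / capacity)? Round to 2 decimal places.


Total complexity = 1 + 3 + 2 + 4 + 1 + 2 + 2 + 1 = 16
Load = total / capacity = 16 / 14
= 1.14


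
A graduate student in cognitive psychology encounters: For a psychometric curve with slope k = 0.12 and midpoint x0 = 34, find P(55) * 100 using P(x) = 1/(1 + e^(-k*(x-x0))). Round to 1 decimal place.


P(x) = 1/(1 + e^(-0.12*(55 - 34)))
Exponent = -0.12 * 21 = -2.52
e^(-2.52) = 0.08046
P = 1/(1 + 0.08046) = 0.925532
Percentage = 92.6


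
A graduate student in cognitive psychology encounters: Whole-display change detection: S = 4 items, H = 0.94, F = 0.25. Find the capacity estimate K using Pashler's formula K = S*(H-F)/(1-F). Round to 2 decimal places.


K = S * (H - F) / (1 - F)
H - F = 0.69
1 - F = 0.75
K = 4 * 0.69 / 0.75
= 3.68


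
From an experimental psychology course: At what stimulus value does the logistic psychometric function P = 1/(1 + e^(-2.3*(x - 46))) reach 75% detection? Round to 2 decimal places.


At P = 0.75: 0.75 = 1/(1 + e^(-k*(x-x0)))
Solving: e^(-k*(x-x0)) = 1/3
x = x0 + ln(3)/k
ln(3) = 1.0986
x = 46 + 1.0986/2.3
= 46 + 0.4777
= 46.48


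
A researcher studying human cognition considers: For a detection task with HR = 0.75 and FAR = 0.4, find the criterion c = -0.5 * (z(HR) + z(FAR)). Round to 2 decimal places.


c = -0.5 * (z(HR) + z(FAR))
z(0.75) = 0.6745
z(0.4) = -0.2533
c = -0.5 * (0.6745 + -0.2533)
= -0.5 * 0.4212
= -0.21


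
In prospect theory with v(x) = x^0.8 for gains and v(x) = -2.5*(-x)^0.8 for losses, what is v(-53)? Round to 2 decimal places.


Since x = -53 < 0, use v(x) = -lambda*(-x)^alpha
(-x) = 53
53^0.8 = 23.9564
v(-53) = -2.5 * 23.9564
= -59.89


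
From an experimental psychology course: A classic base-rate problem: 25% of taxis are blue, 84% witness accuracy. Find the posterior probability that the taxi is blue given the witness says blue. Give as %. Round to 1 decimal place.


P(blue | says blue) = P(says blue | blue)*P(blue) / [P(says blue | blue)*P(blue) + P(says blue | not blue)*P(not blue)]
Numerator = 0.84 * 0.25 = 0.21
False identification = 0.16 * 0.75 = 0.12
P = 0.21 / (0.21 + 0.12)
= 0.21 / 0.33
As percentage = 63.6


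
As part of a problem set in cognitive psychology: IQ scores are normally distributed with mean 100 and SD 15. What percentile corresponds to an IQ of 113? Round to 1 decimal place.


z = (IQ - mean) / SD
z = (113 - 100) / 15 = 0.8667
Percentile = Phi(0.8667) * 100
Phi(0.8667) = 0.806947
= 80.7


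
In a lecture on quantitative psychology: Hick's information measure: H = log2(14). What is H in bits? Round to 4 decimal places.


H = log2(n)
H = log2(14)
= 3.8074


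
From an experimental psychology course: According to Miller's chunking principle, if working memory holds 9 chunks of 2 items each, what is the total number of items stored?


Total items = chunks * items_per_chunk
= 9 * 2
= 18


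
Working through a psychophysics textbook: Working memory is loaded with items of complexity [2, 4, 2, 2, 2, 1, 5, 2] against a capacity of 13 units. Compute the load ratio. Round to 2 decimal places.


Total complexity = 2 + 4 + 2 + 2 + 2 + 1 + 5 + 2 = 20
Load = total / capacity = 20 / 13
= 1.54


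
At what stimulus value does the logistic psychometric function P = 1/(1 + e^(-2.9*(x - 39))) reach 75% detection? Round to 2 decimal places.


At P = 0.75: 0.75 = 1/(1 + e^(-k*(x-x0)))
Solving: e^(-k*(x-x0)) = 1/3
x = x0 + ln(3)/k
ln(3) = 1.0986
x = 39 + 1.0986/2.9
= 39 + 0.3788
= 39.38


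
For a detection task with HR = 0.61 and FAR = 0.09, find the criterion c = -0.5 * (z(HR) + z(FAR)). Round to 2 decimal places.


c = -0.5 * (z(HR) + z(FAR))
z(0.61) = 0.2793
z(0.09) = -1.3408
c = -0.5 * (0.2793 + -1.3408)
= -0.5 * -1.0615
= 0.53


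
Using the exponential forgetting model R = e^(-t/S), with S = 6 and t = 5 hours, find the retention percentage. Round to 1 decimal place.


R = e^(-t/S)
-t/S = -5/6 = -0.833333
R = e^(-0.833333) = 0.434598
Percentage = 0.434598 * 100
= 43.5


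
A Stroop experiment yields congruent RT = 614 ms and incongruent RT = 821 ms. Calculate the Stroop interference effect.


Stroop effect = RT(incongruent) - RT(congruent)
= 821 - 614
= 207 ms


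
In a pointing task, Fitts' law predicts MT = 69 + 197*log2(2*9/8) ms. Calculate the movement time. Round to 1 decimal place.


MT = 69 + 197 * log2(2*9/8)
2D/W = 2.25
log2(2.25) = 1.1699
MT = 69 + 197 * 1.1699
= 299.5 ms


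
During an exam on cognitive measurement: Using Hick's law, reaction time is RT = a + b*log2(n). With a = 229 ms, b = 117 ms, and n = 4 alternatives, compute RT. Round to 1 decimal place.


RT = 229 + 117 * log2(4)
log2(4) = 2.0
RT = 229 + 117 * 2.0
= 229 + 234.0
= 463.0 ms


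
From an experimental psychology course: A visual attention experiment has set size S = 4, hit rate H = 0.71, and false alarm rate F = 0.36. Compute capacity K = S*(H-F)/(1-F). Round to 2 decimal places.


K = S * (H - F) / (1 - F)
H - F = 0.35
1 - F = 0.64
K = 4 * 0.35 / 0.64
= 2.19


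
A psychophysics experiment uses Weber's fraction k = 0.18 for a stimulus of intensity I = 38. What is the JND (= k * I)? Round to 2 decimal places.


JND = k * I
JND = 0.18 * 38
= 6.84


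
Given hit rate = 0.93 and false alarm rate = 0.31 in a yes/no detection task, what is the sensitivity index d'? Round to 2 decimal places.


d' = z(HR) - z(FAR)
z(0.93) = 1.4758
z(0.31) = -0.4959
d' = 1.4758 - -0.4959
= 1.97


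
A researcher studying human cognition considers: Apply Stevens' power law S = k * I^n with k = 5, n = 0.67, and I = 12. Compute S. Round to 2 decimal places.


S = 5 * 12^0.67
12^0.67 = 5.2851
S = 5 * 5.2851
= 26.43


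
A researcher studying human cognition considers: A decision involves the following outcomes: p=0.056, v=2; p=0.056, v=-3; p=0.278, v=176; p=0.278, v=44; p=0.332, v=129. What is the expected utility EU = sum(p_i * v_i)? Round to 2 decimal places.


EU = sum(p_i * v_i)
0.056 * 2 = 0.112
0.056 * -3 = -0.168
0.278 * 176 = 48.928
0.278 * 44 = 12.232
0.332 * 129 = 42.828
EU = 0.112 + -0.168 + 48.928 + 12.232 + 42.828
= 103.93


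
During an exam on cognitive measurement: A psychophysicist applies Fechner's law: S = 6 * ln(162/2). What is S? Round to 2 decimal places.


S = 6 * ln(162/2)
I/I0 = 81.0
ln(81.0) = 4.3944
S = 6 * 4.3944
= 26.37


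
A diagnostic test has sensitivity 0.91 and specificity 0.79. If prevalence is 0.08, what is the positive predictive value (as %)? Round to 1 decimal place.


PPV = (sens * prev) / (sens * prev + (1-spec) * (1-prev))
Numerator = 0.91 * 0.08 = 0.0728
P(positive and no disease) = (1 - spec) * (1 - prev) = (1 - 0.79) * (1 - 0.08) = 0.1932
Denominator = 0.0728 + 0.1932 = 0.266
PPV = 0.0728 / 0.266 = 0.273684
As percentage = 27.4


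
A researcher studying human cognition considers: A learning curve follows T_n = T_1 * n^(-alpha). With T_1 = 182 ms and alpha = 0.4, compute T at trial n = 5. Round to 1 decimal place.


T_n = 182 * 5^(-0.4)
5^(-0.4) = 0.525306
T_n = 182 * 0.525306
= 95.6 ms


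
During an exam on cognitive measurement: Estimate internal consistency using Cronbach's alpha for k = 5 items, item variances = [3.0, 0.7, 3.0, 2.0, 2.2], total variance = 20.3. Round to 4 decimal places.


alpha = (k/(k-1)) * (1 - sum(s_i^2)/s_total^2)
sum(item variances) = 10.9
k/(k-1) = 5/4 = 1.25
1 - 10.9/20.3 = 1 - 0.536946 = 0.463054
alpha = 1.25 * 0.463054
= 0.5788


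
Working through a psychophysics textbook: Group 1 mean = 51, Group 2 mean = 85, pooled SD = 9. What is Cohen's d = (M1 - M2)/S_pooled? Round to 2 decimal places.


Cohen's d = (M1 - M2) / S_pooled
= (51 - 85) / 9
= -34 / 9
= -3.78


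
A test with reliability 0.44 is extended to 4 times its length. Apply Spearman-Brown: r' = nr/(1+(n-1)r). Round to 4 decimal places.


r_new = n*r / (1 + (n-1)*r)
Numerator = 4 * 0.44 = 1.76
Denominator = 1 + 3 * 0.44 = 2.32
r_new = 1.76 / 2.32
= 0.7586


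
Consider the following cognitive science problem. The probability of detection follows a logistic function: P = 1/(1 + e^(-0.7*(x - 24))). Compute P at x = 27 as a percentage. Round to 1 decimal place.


P(x) = 1/(1 + e^(-0.7*(27 - 24)))
Exponent = -0.7 * 3 = -2.1
e^(-2.1) = 0.122456
P = 1/(1 + 0.122456) = 0.890904
Percentage = 89.1


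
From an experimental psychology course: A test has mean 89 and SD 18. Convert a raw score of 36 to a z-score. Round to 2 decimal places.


z = (X - mu) / sigma
= (36 - 89) / 18
= -53 / 18
= -2.94


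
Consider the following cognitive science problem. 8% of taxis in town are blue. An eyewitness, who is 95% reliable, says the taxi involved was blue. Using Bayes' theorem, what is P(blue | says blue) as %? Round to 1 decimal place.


P(blue | says blue) = P(says blue | blue)*P(blue) / [P(says blue | blue)*P(blue) + P(says blue | not blue)*P(not blue)]
Numerator = 0.95 * 0.08 = 0.076
False identification = 0.05 * 0.92 = 0.046
P = 0.076 / (0.076 + 0.046)
= 0.076 / 0.122
As percentage = 62.3


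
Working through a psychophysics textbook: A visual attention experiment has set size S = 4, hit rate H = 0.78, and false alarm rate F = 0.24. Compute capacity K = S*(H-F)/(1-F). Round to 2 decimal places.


K = S * (H - F) / (1 - F)
H - F = 0.54
1 - F = 0.76
K = 4 * 0.54 / 0.76
= 2.84


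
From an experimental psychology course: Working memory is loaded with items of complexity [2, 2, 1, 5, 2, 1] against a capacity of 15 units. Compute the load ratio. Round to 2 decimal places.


Total complexity = 2 + 2 + 1 + 5 + 2 + 1 = 13
Load = total / capacity = 13 / 15
= 0.87


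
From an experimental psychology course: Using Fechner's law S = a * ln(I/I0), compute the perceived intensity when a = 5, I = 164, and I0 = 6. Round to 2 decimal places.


S = 5 * ln(164/6)
I/I0 = 27.333333
ln(27.333333) = 3.3081
S = 5 * 3.3081
= 16.54


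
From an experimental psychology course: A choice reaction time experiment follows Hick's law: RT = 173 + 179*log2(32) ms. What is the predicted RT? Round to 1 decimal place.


RT = 173 + 179 * log2(32)
log2(32) = 5.0
RT = 173 + 179 * 5.0
= 173 + 895.0
= 1068.0 ms


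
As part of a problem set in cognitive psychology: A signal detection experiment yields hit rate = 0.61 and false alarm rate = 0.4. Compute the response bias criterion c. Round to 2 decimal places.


c = -0.5 * (z(HR) + z(FAR))
z(0.61) = 0.2793
z(0.4) = -0.2533
c = -0.5 * (0.2793 + -0.2533)
= -0.5 * 0.026
= -0.01


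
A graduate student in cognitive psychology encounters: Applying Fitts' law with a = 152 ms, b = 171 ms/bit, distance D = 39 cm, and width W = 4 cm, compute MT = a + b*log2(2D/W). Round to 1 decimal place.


MT = 152 + 171 * log2(2*39/4)
2D/W = 19.5
log2(19.5) = 4.2854
MT = 152 + 171 * 4.2854
= 884.8 ms


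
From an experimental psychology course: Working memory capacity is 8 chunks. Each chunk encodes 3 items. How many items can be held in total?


Total items = chunks * items_per_chunk
= 8 * 3
= 24


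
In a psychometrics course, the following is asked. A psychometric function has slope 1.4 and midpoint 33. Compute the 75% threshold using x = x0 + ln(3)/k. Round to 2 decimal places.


At P = 0.75: 0.75 = 1/(1 + e^(-k*(x-x0)))
Solving: e^(-k*(x-x0)) = 1/3
x = x0 + ln(3)/k
ln(3) = 1.0986
x = 33 + 1.0986/1.4
= 33 + 0.7847
= 33.78


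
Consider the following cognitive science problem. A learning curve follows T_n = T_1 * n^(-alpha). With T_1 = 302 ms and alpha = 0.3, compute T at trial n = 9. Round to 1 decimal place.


T_n = 302 * 9^(-0.3)
9^(-0.3) = 0.517282
T_n = 302 * 0.517282
= 156.2 ms


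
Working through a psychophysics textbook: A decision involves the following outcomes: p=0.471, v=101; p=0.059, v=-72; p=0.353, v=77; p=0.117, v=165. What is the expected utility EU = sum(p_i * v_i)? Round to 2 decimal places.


EU = sum(p_i * v_i)
0.471 * 101 = 47.571
0.059 * -72 = -4.248
0.353 * 77 = 27.181
0.117 * 165 = 19.305
EU = 47.571 + -4.248 + 27.181 + 19.305
= 89.81


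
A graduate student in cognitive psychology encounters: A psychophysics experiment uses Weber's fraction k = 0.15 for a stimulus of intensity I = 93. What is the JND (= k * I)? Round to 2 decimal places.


JND = k * I
JND = 0.15 * 93
= 13.95


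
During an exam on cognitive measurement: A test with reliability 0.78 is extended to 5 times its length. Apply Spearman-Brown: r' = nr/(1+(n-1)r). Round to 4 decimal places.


r_new = n*r / (1 + (n-1)*r)
Numerator = 5 * 0.78 = 3.9
Denominator = 1 + 4 * 0.78 = 4.12
r_new = 3.9 / 4.12
= 0.9466


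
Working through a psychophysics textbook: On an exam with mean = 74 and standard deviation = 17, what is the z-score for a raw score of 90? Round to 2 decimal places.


z = (X - mu) / sigma
= (90 - 74) / 17
= 16 / 17
= 0.94


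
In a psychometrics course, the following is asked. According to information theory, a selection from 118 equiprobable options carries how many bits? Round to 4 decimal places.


H = log2(n)
H = log2(118)
= 6.8826


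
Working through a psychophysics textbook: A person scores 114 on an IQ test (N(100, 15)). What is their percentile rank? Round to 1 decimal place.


z = (IQ - mean) / SD
z = (114 - 100) / 15 = 0.9333
Percentile = Phi(0.9333) * 100
Phi(0.9333) = 0.824667
= 82.5


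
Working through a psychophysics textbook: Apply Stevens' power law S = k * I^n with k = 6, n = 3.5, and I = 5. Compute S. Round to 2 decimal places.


S = 6 * 5^3.5
5^3.5 = 279.5085
S = 6 * 279.5085
= 1677.05


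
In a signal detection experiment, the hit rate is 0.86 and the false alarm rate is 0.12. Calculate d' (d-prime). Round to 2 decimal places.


d' = z(HR) - z(FAR)
z(0.86) = 1.0803
z(0.12) = -1.175
d' = 1.0803 - -1.175
= 2.26


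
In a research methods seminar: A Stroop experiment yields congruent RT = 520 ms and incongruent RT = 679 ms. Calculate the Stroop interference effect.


Stroop effect = RT(incongruent) - RT(congruent)
= 679 - 520
= 159 ms


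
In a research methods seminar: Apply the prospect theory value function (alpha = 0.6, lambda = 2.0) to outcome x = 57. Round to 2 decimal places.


Since x = 57 >= 0, use v(x) = x^0.6
57^0.6 = 11.3116
v(57) = 11.31


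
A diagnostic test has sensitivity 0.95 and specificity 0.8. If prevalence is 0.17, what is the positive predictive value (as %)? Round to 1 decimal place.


PPV = (sens * prev) / (sens * prev + (1-spec) * (1-prev))
Numerator = 0.95 * 0.17 = 0.1615
P(positive and no disease) = (1 - spec) * (1 - prev) = (1 - 0.8) * (1 - 0.17) = 0.166
Denominator = 0.1615 + 0.166 = 0.3275
PPV = 0.1615 / 0.3275 = 0.49313
As percentage = 49.3


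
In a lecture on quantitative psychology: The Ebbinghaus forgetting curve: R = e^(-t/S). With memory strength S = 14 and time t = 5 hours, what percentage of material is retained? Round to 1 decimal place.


R = e^(-t/S)
-t/S = -5/14 = -0.357143
R = e^(-0.357143) = 0.699672
Percentage = 0.699672 * 100
= 70.0


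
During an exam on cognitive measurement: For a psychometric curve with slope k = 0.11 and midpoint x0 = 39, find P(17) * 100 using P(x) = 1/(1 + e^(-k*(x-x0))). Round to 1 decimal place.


P(x) = 1/(1 + e^(-0.11*(17 - 39)))
Exponent = -0.11 * -22 = 2.42
e^(2.42) = 11.245859
P = 1/(1 + 11.245859) = 0.08166
Percentage = 8.2


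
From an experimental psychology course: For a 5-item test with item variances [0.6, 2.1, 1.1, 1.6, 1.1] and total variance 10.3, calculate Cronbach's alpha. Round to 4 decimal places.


alpha = (k/(k-1)) * (1 - sum(s_i^2)/s_total^2)
sum(item variances) = 6.5
k/(k-1) = 5/4 = 1.25
1 - 6.5/10.3 = 1 - 0.631068 = 0.368932
alpha = 1.25 * 0.368932
= 0.4612


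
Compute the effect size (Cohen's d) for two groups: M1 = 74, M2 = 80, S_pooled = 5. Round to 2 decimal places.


Cohen's d = (M1 - M2) / S_pooled
= (74 - 80) / 5
= -6 / 5
= -1.20


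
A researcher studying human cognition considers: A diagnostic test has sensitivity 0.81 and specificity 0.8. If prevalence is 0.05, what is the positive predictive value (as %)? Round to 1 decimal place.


PPV = (sens * prev) / (sens * prev + (1-spec) * (1-prev))
Numerator = 0.81 * 0.05 = 0.0405
P(positive and no disease) = (1 - spec) * (1 - prev) = (1 - 0.8) * (1 - 0.05) = 0.19
Denominator = 0.0405 + 0.19 = 0.2305
PPV = 0.0405 / 0.2305 = 0.175705
As percentage = 17.6


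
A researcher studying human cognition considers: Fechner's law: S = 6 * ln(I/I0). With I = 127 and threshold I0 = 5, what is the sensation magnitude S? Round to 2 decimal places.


S = 6 * ln(127/5)
I/I0 = 25.4
ln(25.4) = 3.2347
S = 6 * 3.2347
= 19.41


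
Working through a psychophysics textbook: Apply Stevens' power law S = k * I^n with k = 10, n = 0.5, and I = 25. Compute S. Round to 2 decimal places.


S = 10 * 25^0.5
25^0.5 = 5.0
S = 10 * 5.0
= 50.00


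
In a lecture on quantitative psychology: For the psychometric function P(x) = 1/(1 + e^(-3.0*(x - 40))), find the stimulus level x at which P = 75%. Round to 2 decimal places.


At P = 0.75: 0.75 = 1/(1 + e^(-k*(x-x0)))
Solving: e^(-k*(x-x0)) = 1/3
x = x0 + ln(3)/k
ln(3) = 1.0986
x = 40 + 1.0986/3.0
= 40 + 0.3662
= 40.37


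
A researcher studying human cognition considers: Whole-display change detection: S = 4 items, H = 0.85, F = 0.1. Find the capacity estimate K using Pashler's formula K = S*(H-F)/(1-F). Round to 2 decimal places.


K = S * (H - F) / (1 - F)
H - F = 0.75
1 - F = 0.9
K = 4 * 0.75 / 0.9
= 3.33


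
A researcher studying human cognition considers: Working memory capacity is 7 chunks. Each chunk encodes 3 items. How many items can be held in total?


Total items = chunks * items_per_chunk
= 7 * 3
= 21


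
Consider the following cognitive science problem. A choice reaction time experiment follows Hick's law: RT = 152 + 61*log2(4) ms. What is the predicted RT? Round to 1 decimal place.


RT = 152 + 61 * log2(4)
log2(4) = 2.0
RT = 152 + 61 * 2.0
= 152 + 122.0
= 274.0 ms


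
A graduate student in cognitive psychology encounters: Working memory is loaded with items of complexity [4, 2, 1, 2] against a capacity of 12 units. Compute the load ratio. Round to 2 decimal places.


Total complexity = 4 + 2 + 1 + 2 = 9
Load = total / capacity = 9 / 12
= 0.75


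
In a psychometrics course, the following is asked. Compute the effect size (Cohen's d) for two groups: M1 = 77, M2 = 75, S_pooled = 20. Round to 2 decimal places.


Cohen's d = (M1 - M2) / S_pooled
= (77 - 75) / 20
= 2 / 20
= 0.10


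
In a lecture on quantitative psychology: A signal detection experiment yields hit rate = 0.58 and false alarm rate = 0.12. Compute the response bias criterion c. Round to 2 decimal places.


c = -0.5 * (z(HR) + z(FAR))
z(0.58) = 0.2019
z(0.12) = -1.175
c = -0.5 * (0.2019 + -1.175)
= -0.5 * -0.9731
= 0.49


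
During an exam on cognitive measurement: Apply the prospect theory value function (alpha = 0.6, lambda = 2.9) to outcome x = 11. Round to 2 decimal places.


Since x = 11 >= 0, use v(x) = x^0.6
11^0.6 = 4.2154
v(11) = 4.22


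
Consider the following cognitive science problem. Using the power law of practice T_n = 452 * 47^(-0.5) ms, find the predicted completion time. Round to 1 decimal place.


T_n = 452 * 47^(-0.5)
47^(-0.5) = 0.145865
T_n = 452 * 0.145865
= 65.9 ms


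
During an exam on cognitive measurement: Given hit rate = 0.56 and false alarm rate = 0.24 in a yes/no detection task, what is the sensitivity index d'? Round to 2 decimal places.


d' = z(HR) - z(FAR)
z(0.56) = 0.151
z(0.24) = -0.7063
d' = 0.151 - -0.7063
= 0.86


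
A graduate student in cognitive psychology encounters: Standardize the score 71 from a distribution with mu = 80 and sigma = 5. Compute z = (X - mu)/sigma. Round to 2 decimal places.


z = (X - mu) / sigma
= (71 - 80) / 5
= -9 / 5
= -1.80


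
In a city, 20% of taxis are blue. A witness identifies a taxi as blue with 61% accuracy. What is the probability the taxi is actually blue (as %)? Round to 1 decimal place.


P(blue | says blue) = P(says blue | blue)*P(blue) / [P(says blue | blue)*P(blue) + P(says blue | not blue)*P(not blue)]
Numerator = 0.61 * 0.2 = 0.122
False identification = 0.39 * 0.8 = 0.312
P = 0.122 / (0.122 + 0.312)
= 0.122 / 0.434
As percentage = 28.1


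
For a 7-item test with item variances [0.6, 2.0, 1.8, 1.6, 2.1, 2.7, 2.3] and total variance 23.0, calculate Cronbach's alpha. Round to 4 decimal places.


alpha = (k/(k-1)) * (1 - sum(s_i^2)/s_total^2)
sum(item variances) = 13.1
k/(k-1) = 7/6 = 1.166667
1 - 13.1/23.0 = 1 - 0.569565 = 0.430435
alpha = 1.166667 * 0.430435
= 0.5022


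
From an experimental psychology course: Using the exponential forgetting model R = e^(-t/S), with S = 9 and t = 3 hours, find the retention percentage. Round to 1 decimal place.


R = e^(-t/S)
-t/S = -3/9 = -0.333333
R = e^(-0.333333) = 0.716532
Percentage = 0.716532 * 100
= 71.7


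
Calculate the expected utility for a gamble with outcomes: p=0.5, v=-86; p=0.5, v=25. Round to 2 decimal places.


EU = sum(p_i * v_i)
0.5 * -86 = -43.0
0.5 * 25 = 12.5
EU = -43.0 + 12.5
= -30.50


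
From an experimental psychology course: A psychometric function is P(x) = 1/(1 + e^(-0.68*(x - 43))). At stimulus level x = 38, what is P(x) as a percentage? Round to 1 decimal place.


P(x) = 1/(1 + e^(-0.68*(38 - 43)))
Exponent = -0.68 * -5 = 3.4
e^(3.4) = 29.9641
P = 1/(1 + 29.9641) = 0.032295
Percentage = 3.2


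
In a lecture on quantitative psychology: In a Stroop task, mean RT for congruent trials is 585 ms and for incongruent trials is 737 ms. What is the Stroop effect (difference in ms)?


Stroop effect = RT(incongruent) - RT(congruent)
= 737 - 585
= 152 ms


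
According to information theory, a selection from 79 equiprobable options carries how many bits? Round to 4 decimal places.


H = log2(n)
H = log2(79)
= 6.3038


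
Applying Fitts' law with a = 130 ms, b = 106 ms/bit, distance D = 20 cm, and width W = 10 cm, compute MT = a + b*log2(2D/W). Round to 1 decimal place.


MT = 130 + 106 * log2(2*20/10)
2D/W = 4.0
log2(4.0) = 2.0
MT = 130 + 106 * 2.0
= 342.0 ms


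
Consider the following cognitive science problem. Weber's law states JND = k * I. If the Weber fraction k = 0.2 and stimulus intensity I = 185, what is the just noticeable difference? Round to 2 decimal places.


JND = k * I
JND = 0.2 * 185
= 37.00


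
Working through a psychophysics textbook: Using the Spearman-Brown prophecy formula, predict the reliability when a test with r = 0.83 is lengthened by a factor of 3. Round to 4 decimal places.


r_new = n*r / (1 + (n-1)*r)
Numerator = 3 * 0.83 = 2.49
Denominator = 1 + 2 * 0.83 = 2.66
r_new = 2.49 / 2.66
= 0.9361


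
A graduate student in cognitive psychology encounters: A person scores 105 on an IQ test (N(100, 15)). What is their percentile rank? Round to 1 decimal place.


z = (IQ - mean) / SD
z = (105 - 100) / 15 = 0.3333
Percentile = Phi(0.3333) * 100
Phi(0.3333) = 0.630546
= 63.1


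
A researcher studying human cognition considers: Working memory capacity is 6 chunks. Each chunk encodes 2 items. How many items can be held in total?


Total items = chunks * items_per_chunk
= 6 * 2
= 12


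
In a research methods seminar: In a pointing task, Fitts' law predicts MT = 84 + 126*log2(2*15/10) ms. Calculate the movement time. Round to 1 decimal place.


MT = 84 + 126 * log2(2*15/10)
2D/W = 3.0
log2(3.0) = 1.585
MT = 84 + 126 * 1.585
= 283.7 ms


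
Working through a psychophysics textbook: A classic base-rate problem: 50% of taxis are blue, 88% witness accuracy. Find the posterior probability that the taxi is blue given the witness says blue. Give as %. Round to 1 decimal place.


P(blue | says blue) = P(says blue | blue)*P(blue) / [P(says blue | blue)*P(blue) + P(says blue | not blue)*P(not blue)]
Numerator = 0.88 * 0.5 = 0.44
False identification = 0.12 * 0.5 = 0.06
P = 0.44 / (0.44 + 0.06)
= 0.44 / 0.5
As percentage = 88.0


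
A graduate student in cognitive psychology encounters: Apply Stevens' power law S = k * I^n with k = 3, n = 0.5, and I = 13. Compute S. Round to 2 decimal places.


S = 3 * 13^0.5
13^0.5 = 3.6056
S = 3 * 3.6056
= 10.82


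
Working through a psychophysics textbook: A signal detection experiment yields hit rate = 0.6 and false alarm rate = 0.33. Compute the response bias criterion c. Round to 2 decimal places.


c = -0.5 * (z(HR) + z(FAR))
z(0.6) = 0.2533
z(0.33) = -0.4399
c = -0.5 * (0.2533 + -0.4399)
= -0.5 * -0.1866
= 0.09


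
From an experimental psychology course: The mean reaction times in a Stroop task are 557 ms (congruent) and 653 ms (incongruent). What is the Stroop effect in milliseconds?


Stroop effect = RT(incongruent) - RT(congruent)
= 653 - 557
= 96 ms


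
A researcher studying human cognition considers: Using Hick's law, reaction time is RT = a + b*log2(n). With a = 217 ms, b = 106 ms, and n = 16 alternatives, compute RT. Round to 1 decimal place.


RT = 217 + 106 * log2(16)
log2(16) = 4.0
RT = 217 + 106 * 4.0
= 217 + 424.0
= 641.0 ms


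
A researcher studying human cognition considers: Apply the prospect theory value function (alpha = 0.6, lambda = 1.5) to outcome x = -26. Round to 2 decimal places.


Since x = -26 < 0, use v(x) = -lambda*(-x)^alpha
(-x) = 26
26^0.6 = 7.0629
v(-26) = -1.5 * 7.0629
= -10.59


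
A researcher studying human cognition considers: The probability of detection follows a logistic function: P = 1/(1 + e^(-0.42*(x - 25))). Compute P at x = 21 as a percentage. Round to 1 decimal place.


P(x) = 1/(1 + e^(-0.42*(21 - 25)))
Exponent = -0.42 * -4 = 1.68
e^(1.68) = 5.365556
P = 1/(1 + 5.365556) = 0.157095
Percentage = 15.7


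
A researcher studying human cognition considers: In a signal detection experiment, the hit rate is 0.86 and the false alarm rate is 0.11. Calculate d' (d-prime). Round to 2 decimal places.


d' = z(HR) - z(FAR)
z(0.86) = 1.0803
z(0.11) = -1.2265
d' = 1.0803 - -1.2265
= 2.31


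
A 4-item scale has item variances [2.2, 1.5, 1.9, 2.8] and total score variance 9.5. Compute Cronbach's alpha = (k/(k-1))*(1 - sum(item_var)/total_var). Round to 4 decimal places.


alpha = (k/(k-1)) * (1 - sum(s_i^2)/s_total^2)
sum(item variances) = 8.4
k/(k-1) = 4/3 = 1.333333
1 - 8.4/9.5 = 1 - 0.884211 = 0.115789
alpha = 1.333333 * 0.115789
= 0.1544


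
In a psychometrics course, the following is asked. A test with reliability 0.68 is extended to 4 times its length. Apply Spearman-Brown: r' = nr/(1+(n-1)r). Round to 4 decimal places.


r_new = n*r / (1 + (n-1)*r)
Numerator = 4 * 0.68 = 2.72
Denominator = 1 + 3 * 0.68 = 3.04
r_new = 2.72 / 3.04
= 0.8947


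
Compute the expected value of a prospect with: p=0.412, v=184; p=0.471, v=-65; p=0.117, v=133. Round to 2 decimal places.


EU = sum(p_i * v_i)
0.412 * 184 = 75.808
0.471 * -65 = -30.615
0.117 * 133 = 15.561
EU = 75.808 + -30.615 + 15.561
= 60.75


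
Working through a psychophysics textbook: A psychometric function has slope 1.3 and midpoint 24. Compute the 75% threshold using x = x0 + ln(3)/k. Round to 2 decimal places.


At P = 0.75: 0.75 = 1/(1 + e^(-k*(x-x0)))
Solving: e^(-k*(x-x0)) = 1/3
x = x0 + ln(3)/k
ln(3) = 1.0986
x = 24 + 1.0986/1.3
= 24 + 0.8451
= 24.85


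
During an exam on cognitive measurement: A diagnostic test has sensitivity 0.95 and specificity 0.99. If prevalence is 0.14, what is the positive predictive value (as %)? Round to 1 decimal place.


PPV = (sens * prev) / (sens * prev + (1-spec) * (1-prev))
Numerator = 0.95 * 0.14 = 0.133
P(positive and no disease) = (1 - spec) * (1 - prev) = (1 - 0.99) * (1 - 0.14) = 0.0086
Denominator = 0.133 + 0.0086 = 0.1416
PPV = 0.133 / 0.1416 = 0.939266
As percentage = 93.9


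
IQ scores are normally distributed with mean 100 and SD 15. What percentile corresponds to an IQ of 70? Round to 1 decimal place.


z = (IQ - mean) / SD
z = (70 - 100) / 15 = -2.0
Percentile = Phi(-2.0) * 100
Phi(-2.0) = 0.02275
= 2.3


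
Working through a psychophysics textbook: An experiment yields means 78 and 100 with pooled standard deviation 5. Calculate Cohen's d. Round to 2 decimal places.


Cohen's d = (M1 - M2) / S_pooled
= (78 - 100) / 5
= -22 / 5
= -4.40


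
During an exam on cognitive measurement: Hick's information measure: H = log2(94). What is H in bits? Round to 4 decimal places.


H = log2(n)
H = log2(94)
= 6.5546


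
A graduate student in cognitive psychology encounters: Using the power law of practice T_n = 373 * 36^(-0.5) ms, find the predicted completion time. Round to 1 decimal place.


T_n = 373 * 36^(-0.5)
36^(-0.5) = 0.166667
T_n = 373 * 0.166667
= 62.2 ms


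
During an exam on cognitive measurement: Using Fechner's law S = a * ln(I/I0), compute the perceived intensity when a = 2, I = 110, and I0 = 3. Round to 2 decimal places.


S = 2 * ln(110/3)
I/I0 = 36.666667
ln(36.666667) = 3.6019
S = 2 * 3.6019
= 7.20


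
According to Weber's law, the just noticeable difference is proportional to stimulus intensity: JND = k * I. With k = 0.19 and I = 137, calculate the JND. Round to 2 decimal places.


JND = k * I
JND = 0.19 * 137
= 26.03


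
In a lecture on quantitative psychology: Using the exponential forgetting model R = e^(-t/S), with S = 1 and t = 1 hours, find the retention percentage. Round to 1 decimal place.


R = e^(-t/S)
-t/S = -1/1 = -1.0
R = e^(-1.0) = 0.367879
Percentage = 0.367879 * 100
= 36.8


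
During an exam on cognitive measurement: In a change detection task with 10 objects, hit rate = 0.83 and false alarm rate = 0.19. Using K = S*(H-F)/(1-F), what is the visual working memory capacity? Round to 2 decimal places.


K = S * (H - F) / (1 - F)
H - F = 0.64
1 - F = 0.81
K = 10 * 0.64 / 0.81
= 7.90


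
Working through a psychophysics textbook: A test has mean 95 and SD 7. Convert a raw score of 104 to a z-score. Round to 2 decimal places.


z = (X - mu) / sigma
= (104 - 95) / 7
= 9 / 7
= 1.29


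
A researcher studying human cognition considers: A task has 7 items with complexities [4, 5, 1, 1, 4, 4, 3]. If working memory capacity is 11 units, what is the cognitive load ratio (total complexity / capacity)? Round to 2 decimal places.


Total complexity = 4 + 5 + 1 + 1 + 4 + 4 + 3 = 22
Load = total / capacity = 22 / 11
= 2.00


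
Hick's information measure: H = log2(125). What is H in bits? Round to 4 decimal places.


H = log2(n)
H = log2(125)
= 6.9658


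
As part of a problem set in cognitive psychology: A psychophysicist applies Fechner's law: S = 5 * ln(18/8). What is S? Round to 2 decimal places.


S = 5 * ln(18/8)
I/I0 = 2.25
ln(2.25) = 0.8109
S = 5 * 0.8109
= 4.05
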